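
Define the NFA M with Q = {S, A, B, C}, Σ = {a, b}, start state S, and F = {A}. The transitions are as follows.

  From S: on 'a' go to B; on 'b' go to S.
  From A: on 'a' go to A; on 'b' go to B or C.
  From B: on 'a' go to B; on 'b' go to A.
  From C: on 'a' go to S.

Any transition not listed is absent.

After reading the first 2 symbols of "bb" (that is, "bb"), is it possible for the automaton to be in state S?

Start in {S}.
Read 'b': S→{S}; now {S}.
Read 'b': S→{S}; now {S}.
State S is in {S}.

Yes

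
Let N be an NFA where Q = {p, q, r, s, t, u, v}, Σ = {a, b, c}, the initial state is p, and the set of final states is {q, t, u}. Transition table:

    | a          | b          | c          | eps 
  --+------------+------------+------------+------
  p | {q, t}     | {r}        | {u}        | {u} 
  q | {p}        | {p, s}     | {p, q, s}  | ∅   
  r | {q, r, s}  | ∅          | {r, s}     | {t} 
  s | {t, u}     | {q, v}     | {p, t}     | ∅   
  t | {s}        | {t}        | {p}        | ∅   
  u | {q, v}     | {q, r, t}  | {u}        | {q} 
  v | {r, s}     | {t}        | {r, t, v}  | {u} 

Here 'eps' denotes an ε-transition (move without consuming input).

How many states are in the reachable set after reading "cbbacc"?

7

Start: ε-closure({p}) = {p, q, u}.
Read 'c': {p, q, u} → {p, q, s, u}.
Read 'b': {p, q, s, u} → {p, q, r, s, t, u, v}.
Read 'b': {p, q, r, s, t, u, v} → {p, q, r, s, t, u, v}.
Read 'a': {p, q, r, s, t, u, v} → {p, q, r, s, t, u, v}.
Read 'c': {p, q, r, s, t, u, v} → {p, q, r, s, t, u, v}.
Read 'c': {p, q, r, s, t, u, v} → {p, q, r, s, t, u, v}.
That set has 7 states.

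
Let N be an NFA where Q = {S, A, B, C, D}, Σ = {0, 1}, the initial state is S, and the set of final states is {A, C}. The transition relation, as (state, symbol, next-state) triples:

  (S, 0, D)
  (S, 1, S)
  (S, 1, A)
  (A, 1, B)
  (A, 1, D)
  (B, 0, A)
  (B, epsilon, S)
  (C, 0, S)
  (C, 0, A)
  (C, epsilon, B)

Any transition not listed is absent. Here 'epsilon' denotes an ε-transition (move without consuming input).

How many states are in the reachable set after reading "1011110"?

0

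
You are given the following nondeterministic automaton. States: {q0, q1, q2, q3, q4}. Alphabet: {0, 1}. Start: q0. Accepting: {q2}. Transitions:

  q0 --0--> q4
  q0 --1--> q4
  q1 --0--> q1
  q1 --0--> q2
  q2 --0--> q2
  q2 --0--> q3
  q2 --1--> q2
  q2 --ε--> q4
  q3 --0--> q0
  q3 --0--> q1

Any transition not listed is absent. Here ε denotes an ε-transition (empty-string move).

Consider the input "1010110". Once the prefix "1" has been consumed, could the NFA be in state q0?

No

Start in {q0}.
Read '1': {q0} → {q4}.
State q0 is not in {q4}.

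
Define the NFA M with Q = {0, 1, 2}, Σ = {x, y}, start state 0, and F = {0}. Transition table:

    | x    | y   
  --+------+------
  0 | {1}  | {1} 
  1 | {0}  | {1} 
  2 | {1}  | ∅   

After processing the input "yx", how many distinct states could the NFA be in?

1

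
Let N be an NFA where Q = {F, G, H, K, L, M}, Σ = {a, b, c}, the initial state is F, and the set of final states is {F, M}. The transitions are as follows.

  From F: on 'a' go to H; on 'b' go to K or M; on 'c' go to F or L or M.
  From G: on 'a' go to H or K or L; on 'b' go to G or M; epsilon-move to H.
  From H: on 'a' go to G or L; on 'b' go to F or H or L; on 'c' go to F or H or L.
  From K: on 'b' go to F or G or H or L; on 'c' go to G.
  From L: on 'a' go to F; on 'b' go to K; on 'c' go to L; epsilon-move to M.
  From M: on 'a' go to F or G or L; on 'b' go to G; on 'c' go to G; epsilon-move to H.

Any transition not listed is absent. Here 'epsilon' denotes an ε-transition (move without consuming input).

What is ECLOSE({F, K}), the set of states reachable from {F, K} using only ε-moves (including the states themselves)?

Begin with {F, K}.
No ε-moves leave this set, so the closure equals the set itself.

{F, K}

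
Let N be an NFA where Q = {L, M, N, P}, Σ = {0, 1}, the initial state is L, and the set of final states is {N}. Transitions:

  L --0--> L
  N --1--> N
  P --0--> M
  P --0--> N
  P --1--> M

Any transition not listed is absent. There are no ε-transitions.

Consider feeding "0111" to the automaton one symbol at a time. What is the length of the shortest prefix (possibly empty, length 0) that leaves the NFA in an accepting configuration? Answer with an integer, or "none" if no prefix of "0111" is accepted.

none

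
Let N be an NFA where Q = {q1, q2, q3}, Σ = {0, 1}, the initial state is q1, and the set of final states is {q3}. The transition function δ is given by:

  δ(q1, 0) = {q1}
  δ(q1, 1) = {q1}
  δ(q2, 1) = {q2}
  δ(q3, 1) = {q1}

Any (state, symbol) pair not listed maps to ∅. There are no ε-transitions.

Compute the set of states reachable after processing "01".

{q1}

Start in {q1}.
Read '0': {q1} → {q1}.
Read '1': {q1} → {q1}.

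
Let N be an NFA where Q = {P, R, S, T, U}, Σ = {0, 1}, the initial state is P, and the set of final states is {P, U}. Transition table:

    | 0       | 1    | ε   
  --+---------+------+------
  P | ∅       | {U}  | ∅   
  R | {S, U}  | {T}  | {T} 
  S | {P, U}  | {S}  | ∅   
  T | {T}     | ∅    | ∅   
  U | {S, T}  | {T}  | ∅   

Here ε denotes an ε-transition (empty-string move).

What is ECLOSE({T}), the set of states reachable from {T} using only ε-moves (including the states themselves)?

Begin with {T}.
No ε-moves leave this set, so the closure equals the set itself.

{T}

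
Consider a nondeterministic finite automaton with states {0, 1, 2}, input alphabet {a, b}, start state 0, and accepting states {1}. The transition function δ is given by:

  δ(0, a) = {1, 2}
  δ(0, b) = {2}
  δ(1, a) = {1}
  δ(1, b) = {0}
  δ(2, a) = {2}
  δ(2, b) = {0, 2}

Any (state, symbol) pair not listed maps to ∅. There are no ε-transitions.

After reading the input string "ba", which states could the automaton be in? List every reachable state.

Start in {0}.
Read 'b': 0→{2}; now {2}.
Read 'a': 2→{2}; now {2}.

{2}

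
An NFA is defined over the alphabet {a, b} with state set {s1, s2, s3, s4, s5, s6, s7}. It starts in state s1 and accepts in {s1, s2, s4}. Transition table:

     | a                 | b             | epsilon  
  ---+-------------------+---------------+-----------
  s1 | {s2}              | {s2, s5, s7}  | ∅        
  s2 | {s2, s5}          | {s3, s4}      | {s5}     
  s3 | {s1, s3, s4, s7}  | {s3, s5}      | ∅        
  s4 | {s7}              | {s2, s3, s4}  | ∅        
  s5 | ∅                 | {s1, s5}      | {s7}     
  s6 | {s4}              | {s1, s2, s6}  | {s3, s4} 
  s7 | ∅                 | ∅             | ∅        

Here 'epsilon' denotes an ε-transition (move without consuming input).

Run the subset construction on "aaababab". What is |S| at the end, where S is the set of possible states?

Start in {s1}.
Read 'a': s1→{s2}; union {s2}; ε-closure = {s2, s5, s7}.
Read 'a': s2→{s2, s5}, s5→∅, s7→∅; union {s2, s5}; ε-closure = {s2, s5, s7}.
Read 'a': s2→{s2, s5}, s5→∅, s7→∅; union {s2, s5}; ε-closure = {s2, s5, s7}.
Read 'b': s2→{s3, s4}, s5→{s1, s5}, s7→∅; union {s1, s3, s4, s5}; ε-closure = {s1, s3, s4, s5, s7}.
Read 'a': s1→{s2}, s3→{s1, s3, s4, s7}, s4→{s7}, s5→∅, s7→∅; union {s1, s2, s3, s4, s7}; ε-closure = {s1, s2, s3, s4, s5, s7}.
Read 'b': s1→{s2, s5, s7}, s2→{s3, s4}, s3→{s3, s5}, s4→{s2, s3, s4}, s5→{s1, s5}, s7→∅; now {s1, s2, s3, s4, s5, s7}.
Read 'a': s1→{s2}, s2→{s2, s5}, s3→{s1, s3, s4, s7}, s4→{s7}, s5→∅, s7→∅; now {s1, s2, s3, s4, s5, s7}.
Read 'b': s1→{s2, s5, s7}, s2→{s3, s4}, s3→{s3, s5}, s4→{s2, s3, s4}, s5→{s1, s5}, s7→∅; now {s1, s2, s3, s4, s5, s7}.
That set has 6 states.

6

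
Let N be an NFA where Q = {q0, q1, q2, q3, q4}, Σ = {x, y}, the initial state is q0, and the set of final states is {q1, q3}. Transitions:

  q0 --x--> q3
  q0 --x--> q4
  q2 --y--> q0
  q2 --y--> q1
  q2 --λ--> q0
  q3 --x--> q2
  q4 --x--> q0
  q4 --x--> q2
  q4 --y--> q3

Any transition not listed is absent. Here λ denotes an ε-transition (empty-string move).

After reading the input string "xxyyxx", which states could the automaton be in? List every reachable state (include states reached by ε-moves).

Start in {q0}.
Read 'x': {q0} → {q3, q4}.
Read 'x': {q3, q4} → {q0, q2}.
Read 'y': {q0, q2} → {q0, q1}.
Read 'y': {q0, q1} → ∅.
The set is empty and remains empty for the remaining 2 symbols.

∅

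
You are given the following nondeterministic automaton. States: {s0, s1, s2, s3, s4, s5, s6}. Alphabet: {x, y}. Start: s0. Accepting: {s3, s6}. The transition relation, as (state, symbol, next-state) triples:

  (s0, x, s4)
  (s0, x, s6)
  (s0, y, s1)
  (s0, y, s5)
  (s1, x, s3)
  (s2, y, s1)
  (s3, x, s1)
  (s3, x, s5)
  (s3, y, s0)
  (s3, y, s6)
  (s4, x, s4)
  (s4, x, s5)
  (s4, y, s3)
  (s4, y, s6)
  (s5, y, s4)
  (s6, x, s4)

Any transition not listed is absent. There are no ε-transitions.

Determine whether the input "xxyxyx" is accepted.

No

Start in {s0}.
Read 'x': s0→{s4, s6}; now {s4, s6}.
Read 'x': s4→{s4, s5}, s6→{s4}; now {s4, s5}.
Read 'y': s4→{s3, s6}, s5→{s4}; now {s3, s4, s6}.
Read 'x': s3→{s1, s5}, s4→{s4, s5}, s6→{s4}; now {s1, s4, s5}.
Read 'y': s1→∅, s4→{s3, s6}, s5→{s4}; now {s3, s4, s6}.
Read 'x': s3→{s1, s5}, s4→{s4, s5}, s6→{s4}; now {s1, s4, s5}.
The final set {s1, s4, s5} contains no accepting state.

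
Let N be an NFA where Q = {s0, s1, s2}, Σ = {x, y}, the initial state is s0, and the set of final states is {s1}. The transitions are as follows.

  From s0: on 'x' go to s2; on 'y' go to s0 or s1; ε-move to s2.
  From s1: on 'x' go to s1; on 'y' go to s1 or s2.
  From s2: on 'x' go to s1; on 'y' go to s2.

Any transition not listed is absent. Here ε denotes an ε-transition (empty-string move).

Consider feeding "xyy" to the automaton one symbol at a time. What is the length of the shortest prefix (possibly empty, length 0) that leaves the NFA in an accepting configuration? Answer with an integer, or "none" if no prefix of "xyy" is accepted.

Start: ε-closure({s0}) = {s0, s2}.
Read 'x': s0→{s2}, s2→{s1}; now {s1, s2}.
None of the earlier sets intersect F, but {s1, s2} does.

1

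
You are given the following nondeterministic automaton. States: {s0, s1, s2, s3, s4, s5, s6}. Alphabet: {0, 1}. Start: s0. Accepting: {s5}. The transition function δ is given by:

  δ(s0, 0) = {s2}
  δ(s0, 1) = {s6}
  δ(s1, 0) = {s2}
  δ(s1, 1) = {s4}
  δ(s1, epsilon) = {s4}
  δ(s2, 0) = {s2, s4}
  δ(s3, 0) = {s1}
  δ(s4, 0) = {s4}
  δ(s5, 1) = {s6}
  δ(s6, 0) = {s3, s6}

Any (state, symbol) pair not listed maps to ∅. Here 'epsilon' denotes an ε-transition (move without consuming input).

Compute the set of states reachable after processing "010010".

∅

Start in {s0}.
Read '0': {s0} → {s2}.
Read '1': {s2} → ∅.
The set is empty and remains empty for the remaining 4 symbols.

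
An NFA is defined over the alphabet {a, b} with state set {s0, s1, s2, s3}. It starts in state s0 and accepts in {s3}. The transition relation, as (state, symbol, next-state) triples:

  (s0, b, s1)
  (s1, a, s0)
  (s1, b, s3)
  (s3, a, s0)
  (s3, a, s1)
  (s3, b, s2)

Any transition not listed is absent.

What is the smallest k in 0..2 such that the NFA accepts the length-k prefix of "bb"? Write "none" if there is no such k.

2

Start in {s0}.
Read 'b': s0→{s1}; now {s1}.
Read 'b': s1→{s3}; now {s3}.
None of the earlier sets intersect F, but {s3} does.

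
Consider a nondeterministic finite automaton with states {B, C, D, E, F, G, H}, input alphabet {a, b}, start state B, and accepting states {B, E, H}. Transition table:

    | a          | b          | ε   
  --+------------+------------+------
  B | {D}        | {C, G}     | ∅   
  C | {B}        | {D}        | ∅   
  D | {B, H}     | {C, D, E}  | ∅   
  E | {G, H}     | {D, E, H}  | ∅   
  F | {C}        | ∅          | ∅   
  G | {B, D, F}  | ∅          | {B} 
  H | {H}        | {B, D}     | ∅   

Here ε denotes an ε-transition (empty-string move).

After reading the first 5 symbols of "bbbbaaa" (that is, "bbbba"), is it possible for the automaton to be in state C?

Start in {B}.
Read 'b': B→{C, G}; union {C, G}; ε-closure = {B, C, G}.
Read 'b': B→{C, G}, C→{D}, G→∅; union {C, D, G}; ε-closure = {B, C, D, G}.
Read 'b': B→{C, G}, C→{D}, D→{C, D, E}, G→∅; union {C, D, E, G}; ε-closure = {B, C, D, E, G}.
Read 'b': B→{C, G}, C→{D}, D→{C, D, E}, E→{D, E, H}, G→∅; union {C, D, E, G, H}; ε-closure = {B, C, D, E, G, H}.
Read 'a': B→{D}, C→{B}, D→{B, H}, E→{G, H}, G→{B, D, F}, H→{H}; now {B, D, F, G, H}.
State C is not in {B, D, F, G, H}.

No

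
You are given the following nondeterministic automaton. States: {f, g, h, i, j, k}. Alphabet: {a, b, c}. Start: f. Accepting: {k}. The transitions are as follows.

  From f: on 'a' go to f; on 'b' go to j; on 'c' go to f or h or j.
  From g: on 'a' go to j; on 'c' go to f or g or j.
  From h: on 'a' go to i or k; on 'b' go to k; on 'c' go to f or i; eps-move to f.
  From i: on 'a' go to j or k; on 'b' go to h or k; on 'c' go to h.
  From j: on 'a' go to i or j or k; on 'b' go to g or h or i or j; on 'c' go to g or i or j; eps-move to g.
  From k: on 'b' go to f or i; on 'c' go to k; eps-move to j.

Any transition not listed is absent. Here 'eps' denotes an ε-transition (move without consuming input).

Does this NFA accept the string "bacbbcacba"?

Yes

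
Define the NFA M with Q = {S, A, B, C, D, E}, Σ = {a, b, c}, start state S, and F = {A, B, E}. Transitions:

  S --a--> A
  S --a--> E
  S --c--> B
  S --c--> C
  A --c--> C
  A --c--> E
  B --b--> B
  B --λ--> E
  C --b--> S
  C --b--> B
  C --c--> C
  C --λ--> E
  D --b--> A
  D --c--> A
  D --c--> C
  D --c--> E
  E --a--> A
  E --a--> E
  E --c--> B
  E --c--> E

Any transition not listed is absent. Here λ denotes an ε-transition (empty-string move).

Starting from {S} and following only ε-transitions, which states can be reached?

{S}

Begin with {S}.
No ε-moves leave this set, so the closure equals the set itself.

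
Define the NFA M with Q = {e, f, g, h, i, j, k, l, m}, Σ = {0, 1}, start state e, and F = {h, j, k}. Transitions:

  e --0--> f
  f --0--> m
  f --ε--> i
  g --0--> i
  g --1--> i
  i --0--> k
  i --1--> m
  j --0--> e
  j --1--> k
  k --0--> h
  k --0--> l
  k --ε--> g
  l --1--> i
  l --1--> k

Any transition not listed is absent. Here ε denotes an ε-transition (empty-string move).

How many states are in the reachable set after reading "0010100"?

Start in {e}.
Read '0': {e} → {f, i}.
Read '0': {f, i} → {g, k, m}.
Read '1': {g, k, m} → {i}.
Read '0': {i} → {g, k}.
Read '1': {g, k} → {i}.
Read '0': {i} → {g, k}.
Read '0': {g, k} → {h, i, l}.
That set has 3 states.

3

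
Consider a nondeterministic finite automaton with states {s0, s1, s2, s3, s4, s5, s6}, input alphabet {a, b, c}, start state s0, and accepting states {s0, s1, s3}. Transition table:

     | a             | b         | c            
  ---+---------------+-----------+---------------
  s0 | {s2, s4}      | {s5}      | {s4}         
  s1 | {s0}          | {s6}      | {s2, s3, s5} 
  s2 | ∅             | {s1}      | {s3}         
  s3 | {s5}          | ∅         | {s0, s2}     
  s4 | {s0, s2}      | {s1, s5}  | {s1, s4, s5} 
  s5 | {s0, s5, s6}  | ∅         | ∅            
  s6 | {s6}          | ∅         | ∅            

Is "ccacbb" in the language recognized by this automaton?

Start in {s0}.
Read 'c': s0→{s4}; now {s4}.
Read 'c': s4→{s1, s4, s5}; now {s1, s4, s5}.
Read 'a': s1→{s0}, s4→{s0, s2}, s5→{s0, s5, s6}; now {s0, s2, s5, s6}.
Read 'c': s0→{s4}, s2→{s3}, s5→∅, s6→∅; now {s3, s4}.
Read 'b': s3→∅, s4→{s1, s5}; now {s1, s5}.
Read 'b': s1→{s6}, s5→∅; now {s6}.
The final set {s6} contains no accepting state.

No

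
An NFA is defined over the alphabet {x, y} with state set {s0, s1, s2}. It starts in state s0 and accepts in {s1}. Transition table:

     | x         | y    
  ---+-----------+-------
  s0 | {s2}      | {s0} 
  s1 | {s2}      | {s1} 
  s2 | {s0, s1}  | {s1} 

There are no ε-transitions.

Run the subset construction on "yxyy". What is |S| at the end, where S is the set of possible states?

Start in {s0}.
Read 'y': {s0} → {s0}.
Read 'x': {s0} → {s2}.
Read 'y': {s2} → {s1}.
Read 'y': {s1} → {s1}.
That set has 1 state.

1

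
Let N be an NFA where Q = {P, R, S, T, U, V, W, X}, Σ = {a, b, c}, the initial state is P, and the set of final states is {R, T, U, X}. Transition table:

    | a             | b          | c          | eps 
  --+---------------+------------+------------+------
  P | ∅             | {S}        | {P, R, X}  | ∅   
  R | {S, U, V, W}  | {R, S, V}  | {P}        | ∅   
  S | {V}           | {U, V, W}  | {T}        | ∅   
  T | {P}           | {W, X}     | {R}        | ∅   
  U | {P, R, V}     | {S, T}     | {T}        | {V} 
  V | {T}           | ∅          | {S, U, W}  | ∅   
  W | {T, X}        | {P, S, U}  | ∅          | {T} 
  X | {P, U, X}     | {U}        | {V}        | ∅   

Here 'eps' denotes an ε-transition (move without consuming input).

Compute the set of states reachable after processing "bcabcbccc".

Start in {P}.
Read 'b': {P} → {S}.
Read 'c': {S} → {T}.
Read 'a': {T} → {P}.
Read 'b': {P} → {S}.
Read 'c': {S} → {T}.
Read 'b': {T} → {T, W, X}.
Read 'c': {T, W, X} → {R, V}.
Read 'c': {R, V} → {P, S, T, U, V, W}.
Read 'c': {P, S, T, U, V, W} → {P, R, S, T, U, V, W, X}.

{P, R, S, T, U, V, W, X}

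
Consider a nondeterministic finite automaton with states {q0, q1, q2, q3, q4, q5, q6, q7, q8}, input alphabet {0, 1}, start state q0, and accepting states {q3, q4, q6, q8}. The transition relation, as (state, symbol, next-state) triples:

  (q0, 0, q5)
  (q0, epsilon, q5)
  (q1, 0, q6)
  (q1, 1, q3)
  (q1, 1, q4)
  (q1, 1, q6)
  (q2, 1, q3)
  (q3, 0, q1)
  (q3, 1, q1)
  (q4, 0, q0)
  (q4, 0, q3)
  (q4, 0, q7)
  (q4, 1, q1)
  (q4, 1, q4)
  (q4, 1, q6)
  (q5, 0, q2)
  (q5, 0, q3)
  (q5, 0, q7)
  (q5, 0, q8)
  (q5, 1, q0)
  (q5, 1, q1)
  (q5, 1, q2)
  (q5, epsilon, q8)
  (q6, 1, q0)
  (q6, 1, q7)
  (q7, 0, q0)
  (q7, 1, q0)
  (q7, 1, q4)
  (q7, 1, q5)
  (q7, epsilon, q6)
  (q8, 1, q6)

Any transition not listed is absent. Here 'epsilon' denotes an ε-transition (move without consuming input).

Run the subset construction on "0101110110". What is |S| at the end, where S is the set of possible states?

Start: ε-closure({q0}) = {q0, q5, q8}.
Read '0': {q0, q5, q8} → {q2, q3, q5, q6, q7, q8}.
Read '1': {q2, q3, q5, q6, q7, q8} → {q0, q1, q2, q3, q4, q5, q6, q7, q8}.
Read '0': {q0, q1, q2, q3, q4, q5, q6, q7, q8} → {q0, q1, q2, q3, q5, q6, q7, q8}.
Read '1': {q0, q1, q2, q3, q5, q6, q7, q8} → {q0, q1, q2, q3, q4, q5, q6, q7, q8}.
Read '1': {q0, q1, q2, q3, q4, q5, q6, q7, q8} → {q0, q1, q2, q3, q4, q5, q6, q7, q8}.
Read '1': {q0, q1, q2, q3, q4, q5, q6, q7, q8} → {q0, q1, q2, q3, q4, q5, q6, q7, q8}.
Read '0': {q0, q1, q2, q3, q4, q5, q6, q7, q8} → {q0, q1, q2, q3, q5, q6, q7, q8}.
Read '1': {q0, q1, q2, q3, q5, q6, q7, q8} → {q0, q1, q2, q3, q4, q5, q6, q7, q8}.
Read '1': {q0, q1, q2, q3, q4, q5, q6, q7, q8} → {q0, q1, q2, q3, q4, q5, q6, q7, q8}.
Read '0': {q0, q1, q2, q3, q4, q5, q6, q7, q8} → {q0, q1, q2, q3, q5, q6, q7, q8}.
That set has 8 states.

8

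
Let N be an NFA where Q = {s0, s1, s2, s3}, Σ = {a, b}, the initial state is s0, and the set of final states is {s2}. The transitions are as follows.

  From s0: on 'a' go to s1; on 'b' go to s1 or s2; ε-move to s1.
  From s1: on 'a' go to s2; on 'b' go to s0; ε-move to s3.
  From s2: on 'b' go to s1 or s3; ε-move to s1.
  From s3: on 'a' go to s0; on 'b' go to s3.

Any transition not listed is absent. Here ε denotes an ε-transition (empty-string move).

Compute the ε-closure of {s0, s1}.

{s0, s1, s3}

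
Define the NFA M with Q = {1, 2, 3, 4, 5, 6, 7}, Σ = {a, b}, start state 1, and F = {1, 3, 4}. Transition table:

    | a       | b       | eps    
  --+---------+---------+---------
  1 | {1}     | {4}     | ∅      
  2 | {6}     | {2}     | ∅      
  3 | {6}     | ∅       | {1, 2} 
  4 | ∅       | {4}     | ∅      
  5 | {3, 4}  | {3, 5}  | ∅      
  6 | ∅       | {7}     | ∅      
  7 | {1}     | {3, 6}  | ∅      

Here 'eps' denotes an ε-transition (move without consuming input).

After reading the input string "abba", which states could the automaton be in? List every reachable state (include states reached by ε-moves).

∅

Start in {1}.
Read 'a': 1→{1}; now {1}.
Read 'b': 1→{4}; now {4}.
Read 'b': 4→{4}; now {4}.
Read 'a': 4→∅; now ∅.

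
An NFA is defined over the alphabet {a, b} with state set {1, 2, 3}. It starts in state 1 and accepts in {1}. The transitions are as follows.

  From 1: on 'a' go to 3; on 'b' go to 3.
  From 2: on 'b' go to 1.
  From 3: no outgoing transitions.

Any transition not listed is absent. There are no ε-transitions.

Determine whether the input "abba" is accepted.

Start in {1}.
Read 'a': {1} → {3}.
Read 'b': {3} → ∅.
The set is empty and remains empty for the remaining 2 symbols.
The final set ∅ contains no accepting state.

No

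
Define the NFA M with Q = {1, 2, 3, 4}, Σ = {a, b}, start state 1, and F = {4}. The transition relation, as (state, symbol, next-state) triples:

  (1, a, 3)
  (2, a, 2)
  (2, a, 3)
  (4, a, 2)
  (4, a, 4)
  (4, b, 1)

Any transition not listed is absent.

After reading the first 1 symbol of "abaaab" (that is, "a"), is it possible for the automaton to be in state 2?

Start in {1}.
Read 'a': 1→{3}; now {3}.
State 2 is not in {3}.

No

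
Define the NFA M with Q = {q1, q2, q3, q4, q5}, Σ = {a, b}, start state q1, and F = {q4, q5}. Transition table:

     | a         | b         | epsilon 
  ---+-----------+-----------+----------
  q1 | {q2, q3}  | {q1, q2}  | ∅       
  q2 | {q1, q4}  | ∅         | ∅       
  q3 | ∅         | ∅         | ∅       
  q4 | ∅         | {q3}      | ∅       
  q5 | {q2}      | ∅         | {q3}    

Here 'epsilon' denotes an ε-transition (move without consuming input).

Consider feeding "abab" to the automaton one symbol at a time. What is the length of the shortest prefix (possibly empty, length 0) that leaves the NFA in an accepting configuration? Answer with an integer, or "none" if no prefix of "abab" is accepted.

none

Start in {q1}.
Read 'a': q1→{q2, q3}; now {q2, q3}.
Read 'b': q2→∅, q3→∅; now ∅.
The set is empty and remains empty for the remaining 2 symbols.
No reachable set along the way intersects F.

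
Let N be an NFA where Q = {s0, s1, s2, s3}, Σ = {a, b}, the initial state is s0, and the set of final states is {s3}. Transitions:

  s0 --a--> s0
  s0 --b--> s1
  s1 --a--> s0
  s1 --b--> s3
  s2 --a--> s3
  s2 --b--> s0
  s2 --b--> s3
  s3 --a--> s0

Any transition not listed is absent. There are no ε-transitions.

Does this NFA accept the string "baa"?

Start in {s0}.
Read 'b': s0→{s1}; now {s1}.
Read 'a': s1→{s0}; now {s0}.
Read 'a': s0→{s0}; now {s0}.
The final set {s0} contains no accepting state.

No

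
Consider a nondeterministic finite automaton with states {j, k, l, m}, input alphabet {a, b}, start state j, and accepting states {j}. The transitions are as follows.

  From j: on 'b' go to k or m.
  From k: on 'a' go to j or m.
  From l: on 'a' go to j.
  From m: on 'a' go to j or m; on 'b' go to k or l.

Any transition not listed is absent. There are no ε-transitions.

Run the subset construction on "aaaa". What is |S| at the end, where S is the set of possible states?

Start in {j}.
Read 'a': {j} → ∅.
The set is empty and remains empty for the remaining 3 symbols.
That set has 0 states.

0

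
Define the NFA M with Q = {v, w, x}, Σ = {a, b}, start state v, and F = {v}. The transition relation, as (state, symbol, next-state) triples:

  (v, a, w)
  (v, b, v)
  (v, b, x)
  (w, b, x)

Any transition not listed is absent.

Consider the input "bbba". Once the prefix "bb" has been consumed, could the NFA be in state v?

Yes

Start in {v}.
Read 'b': v→{v, x}; now {v, x}.
Read 'b': v→{v, x}, x→∅; now {v, x}.
State v is in {v, x}.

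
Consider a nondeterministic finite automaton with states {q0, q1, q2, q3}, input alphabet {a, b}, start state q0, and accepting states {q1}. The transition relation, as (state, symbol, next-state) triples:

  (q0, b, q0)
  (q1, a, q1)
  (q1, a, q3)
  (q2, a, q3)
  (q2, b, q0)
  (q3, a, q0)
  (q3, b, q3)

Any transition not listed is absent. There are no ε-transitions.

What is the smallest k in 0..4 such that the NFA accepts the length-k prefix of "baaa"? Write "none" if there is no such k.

Start in {q0}.
Read 'b': {q0} → {q0}.
Read 'a': {q0} → ∅.
The set is empty and remains empty for the remaining 2 symbols.
No reachable set along the way intersects F.

none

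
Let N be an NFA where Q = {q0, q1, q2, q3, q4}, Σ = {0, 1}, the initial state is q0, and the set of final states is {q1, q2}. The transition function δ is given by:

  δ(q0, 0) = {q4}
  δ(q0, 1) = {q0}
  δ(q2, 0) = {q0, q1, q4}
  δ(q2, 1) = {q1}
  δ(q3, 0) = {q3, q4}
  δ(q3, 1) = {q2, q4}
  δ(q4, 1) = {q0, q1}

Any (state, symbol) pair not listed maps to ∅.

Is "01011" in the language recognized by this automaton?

Start in {q0}.
Read '0': {q0} → {q4}.
Read '1': {q4} → {q0, q1}.
Read '0': {q0, q1} → {q4}.
Read '1': {q4} → {q0, q1}.
Read '1': {q0, q1} → {q0}.
The final set {q0} contains no accepting state.

No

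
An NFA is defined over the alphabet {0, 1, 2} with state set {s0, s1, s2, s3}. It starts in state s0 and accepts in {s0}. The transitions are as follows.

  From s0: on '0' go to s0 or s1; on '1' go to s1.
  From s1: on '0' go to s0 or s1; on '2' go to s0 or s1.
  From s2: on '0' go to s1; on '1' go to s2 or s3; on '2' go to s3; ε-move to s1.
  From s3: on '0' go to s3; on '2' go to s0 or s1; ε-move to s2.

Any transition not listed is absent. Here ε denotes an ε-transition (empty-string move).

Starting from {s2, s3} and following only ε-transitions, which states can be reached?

{s1, s2, s3}

Begin with {s2, s3}.
ε-move s2 → s1; add s1.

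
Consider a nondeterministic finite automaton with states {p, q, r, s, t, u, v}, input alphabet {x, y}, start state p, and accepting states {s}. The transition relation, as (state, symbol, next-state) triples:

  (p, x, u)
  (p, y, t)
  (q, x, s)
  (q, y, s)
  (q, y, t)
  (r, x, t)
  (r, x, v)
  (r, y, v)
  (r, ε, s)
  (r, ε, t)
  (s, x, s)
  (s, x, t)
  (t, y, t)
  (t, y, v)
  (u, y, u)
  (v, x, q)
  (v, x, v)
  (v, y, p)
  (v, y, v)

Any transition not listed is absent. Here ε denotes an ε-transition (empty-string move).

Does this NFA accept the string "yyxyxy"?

Start in {p}.
Read 'y': p→{t}; now {t}.
Read 'y': t→{t, v}; now {t, v}.
Read 'x': t→∅, v→{q, v}; now {q, v}.
Read 'y': q→{s, t}, v→{p, v}; now {p, s, t, v}.
Read 'x': p→{u}, s→{s, t}, t→∅, v→{q, v}; now {q, s, t, u, v}.
Read 'y': q→{s, t}, s→∅, t→{t, v}, u→{u}, v→{p, v}; now {p, s, t, u, v}.
The final set {p, s, t, u, v} contains the accepting state s.

Yes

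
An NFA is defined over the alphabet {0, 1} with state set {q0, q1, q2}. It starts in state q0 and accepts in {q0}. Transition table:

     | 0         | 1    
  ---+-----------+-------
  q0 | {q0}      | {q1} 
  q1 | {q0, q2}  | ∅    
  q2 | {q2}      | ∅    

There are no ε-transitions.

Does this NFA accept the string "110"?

Start in {q0}.
Read '1': q0→{q1}; now {q1}.
Read '1': q1→∅; now ∅.
The set is empty and remains empty for the remaining 1 symbol.
The final set ∅ contains no accepting state.

No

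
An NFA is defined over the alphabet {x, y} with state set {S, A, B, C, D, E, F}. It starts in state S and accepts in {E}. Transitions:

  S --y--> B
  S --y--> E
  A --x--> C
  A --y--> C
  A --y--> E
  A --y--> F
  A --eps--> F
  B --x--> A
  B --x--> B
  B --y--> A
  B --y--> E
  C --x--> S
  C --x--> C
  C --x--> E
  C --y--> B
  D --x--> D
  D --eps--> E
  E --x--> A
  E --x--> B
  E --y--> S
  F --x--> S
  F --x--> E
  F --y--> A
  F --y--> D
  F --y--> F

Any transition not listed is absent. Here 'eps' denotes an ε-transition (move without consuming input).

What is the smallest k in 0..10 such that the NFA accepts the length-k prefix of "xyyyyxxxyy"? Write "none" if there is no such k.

none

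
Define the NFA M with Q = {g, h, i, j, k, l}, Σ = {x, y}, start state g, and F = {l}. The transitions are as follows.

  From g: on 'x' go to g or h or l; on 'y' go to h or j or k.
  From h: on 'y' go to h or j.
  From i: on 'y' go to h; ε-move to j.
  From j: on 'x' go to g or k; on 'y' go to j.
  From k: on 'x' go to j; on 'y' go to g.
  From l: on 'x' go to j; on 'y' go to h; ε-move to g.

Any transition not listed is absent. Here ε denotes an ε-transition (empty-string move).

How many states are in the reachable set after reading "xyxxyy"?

Start in {g}.
Read 'x': {g} → {g, h, l}.
Read 'y': {g, h, l} → {h, j, k}.
Read 'x': {h, j, k} → {g, j, k}.
Read 'x': {g, j, k} → {g, h, j, k, l}.
Read 'y': {g, h, j, k, l} → {g, h, j, k}.
Read 'y': {g, h, j, k} → {g, h, j, k}.
That set has 4 states.

4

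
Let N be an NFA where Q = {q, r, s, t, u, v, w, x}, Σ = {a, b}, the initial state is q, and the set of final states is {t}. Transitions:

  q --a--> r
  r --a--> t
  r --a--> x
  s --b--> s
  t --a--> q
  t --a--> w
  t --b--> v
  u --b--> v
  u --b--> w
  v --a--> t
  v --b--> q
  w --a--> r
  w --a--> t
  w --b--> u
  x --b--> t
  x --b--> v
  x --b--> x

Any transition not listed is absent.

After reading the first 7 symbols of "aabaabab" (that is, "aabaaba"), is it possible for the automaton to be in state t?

Yes

Start in {q}.
Read 'a': q→{r}; now {r}.
Read 'a': r→{t, x}; now {t, x}.
Read 'b': t→{v}, x→{t, v, x}; now {t, v, x}.
Read 'a': t→{q, w}, v→{t}, x→∅; now {q, t, w}.
Read 'a': q→{r}, t→{q, w}, w→{r, t}; now {q, r, t, w}.
Read 'b': q→∅, r→∅, t→{v}, w→{u}; now {u, v}.
Read 'a': u→∅, v→{t}; now {t}.
State t is in {t}.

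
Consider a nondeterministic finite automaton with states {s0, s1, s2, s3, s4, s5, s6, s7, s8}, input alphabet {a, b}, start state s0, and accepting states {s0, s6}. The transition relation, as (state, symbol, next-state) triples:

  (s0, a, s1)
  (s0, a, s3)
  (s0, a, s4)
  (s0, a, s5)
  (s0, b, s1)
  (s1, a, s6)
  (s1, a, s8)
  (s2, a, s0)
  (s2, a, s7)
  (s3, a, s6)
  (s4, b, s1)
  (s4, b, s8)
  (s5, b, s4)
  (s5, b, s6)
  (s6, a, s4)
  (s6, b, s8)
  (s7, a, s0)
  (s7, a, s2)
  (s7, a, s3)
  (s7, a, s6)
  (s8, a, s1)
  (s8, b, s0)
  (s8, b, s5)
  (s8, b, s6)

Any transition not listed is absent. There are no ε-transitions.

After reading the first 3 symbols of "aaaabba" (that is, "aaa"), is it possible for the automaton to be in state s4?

Yes

Start in {s0}.
Read 'a': {s0} → {s1, s3, s4, s5}.
Read 'a': {s1, s3, s4, s5} → {s6, s8}.
Read 'a': {s6, s8} → {s1, s4}.
State s4 is in {s1, s4}.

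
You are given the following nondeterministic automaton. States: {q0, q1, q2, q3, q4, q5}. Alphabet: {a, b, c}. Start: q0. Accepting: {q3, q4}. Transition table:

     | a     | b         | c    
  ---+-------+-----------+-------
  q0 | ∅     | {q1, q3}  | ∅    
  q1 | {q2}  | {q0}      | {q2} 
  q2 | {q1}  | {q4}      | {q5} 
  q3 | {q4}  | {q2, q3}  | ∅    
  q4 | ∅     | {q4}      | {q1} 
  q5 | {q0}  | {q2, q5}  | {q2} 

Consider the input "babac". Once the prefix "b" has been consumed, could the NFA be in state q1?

Yes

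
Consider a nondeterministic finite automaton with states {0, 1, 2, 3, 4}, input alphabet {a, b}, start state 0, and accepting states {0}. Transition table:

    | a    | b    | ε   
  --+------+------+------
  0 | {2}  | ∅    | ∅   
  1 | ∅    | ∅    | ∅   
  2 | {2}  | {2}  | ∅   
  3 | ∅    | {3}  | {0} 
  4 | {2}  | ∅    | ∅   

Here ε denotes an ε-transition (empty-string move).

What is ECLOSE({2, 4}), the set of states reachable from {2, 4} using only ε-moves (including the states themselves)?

{2, 4}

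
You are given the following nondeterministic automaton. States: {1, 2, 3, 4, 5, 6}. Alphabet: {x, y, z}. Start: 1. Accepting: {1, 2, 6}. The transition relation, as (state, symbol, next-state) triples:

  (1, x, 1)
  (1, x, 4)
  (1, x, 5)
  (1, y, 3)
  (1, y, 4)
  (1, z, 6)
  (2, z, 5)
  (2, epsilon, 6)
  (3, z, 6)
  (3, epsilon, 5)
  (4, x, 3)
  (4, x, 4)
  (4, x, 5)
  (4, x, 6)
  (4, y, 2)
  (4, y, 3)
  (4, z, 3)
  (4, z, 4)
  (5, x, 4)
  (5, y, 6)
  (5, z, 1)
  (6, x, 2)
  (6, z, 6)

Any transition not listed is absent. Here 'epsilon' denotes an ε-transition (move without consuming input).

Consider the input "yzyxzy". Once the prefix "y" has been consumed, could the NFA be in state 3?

Start in {1}.
Read 'y': {1} → {3, 4, 5}.
State 3 is in {3, 4, 5}.

Yes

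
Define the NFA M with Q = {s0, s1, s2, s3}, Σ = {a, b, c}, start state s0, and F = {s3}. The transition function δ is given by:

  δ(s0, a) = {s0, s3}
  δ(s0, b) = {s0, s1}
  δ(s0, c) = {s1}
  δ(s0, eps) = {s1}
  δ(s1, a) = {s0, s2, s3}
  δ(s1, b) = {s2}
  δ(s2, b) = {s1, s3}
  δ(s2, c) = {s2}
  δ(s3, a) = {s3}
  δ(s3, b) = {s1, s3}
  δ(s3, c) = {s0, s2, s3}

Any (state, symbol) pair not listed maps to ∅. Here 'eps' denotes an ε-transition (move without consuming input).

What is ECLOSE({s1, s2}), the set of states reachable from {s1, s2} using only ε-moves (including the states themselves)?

Begin with {s1, s2}.
No ε-moves leave this set, so the closure equals the set itself.

{s1, s2}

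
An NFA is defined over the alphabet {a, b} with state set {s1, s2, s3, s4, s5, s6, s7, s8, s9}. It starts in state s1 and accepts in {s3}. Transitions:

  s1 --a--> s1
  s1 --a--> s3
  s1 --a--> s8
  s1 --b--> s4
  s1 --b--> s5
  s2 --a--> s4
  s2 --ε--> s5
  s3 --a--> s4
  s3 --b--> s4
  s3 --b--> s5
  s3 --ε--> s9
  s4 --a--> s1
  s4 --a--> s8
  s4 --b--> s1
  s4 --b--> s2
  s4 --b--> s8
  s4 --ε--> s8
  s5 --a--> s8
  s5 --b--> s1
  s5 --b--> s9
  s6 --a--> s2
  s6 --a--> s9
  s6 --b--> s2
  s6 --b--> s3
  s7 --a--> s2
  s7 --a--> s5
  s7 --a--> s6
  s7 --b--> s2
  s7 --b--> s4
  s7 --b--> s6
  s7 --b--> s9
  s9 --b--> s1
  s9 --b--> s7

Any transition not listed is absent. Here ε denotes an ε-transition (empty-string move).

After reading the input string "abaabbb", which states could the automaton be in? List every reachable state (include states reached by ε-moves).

Start in {s1}.
Read 'a': s1→{s1, s3, s8}; union {s1, s3, s8}; ε-closure = {s1, s3, s8, s9}.
Read 'b': s1→{s4, s5}, s3→{s4, s5}, s8→∅, s9→{s1, s7}; union {s1, s4, s5, s7}; ε-closure = {s1, s4, s5, s7, s8}.
Read 'a': s1→{s1, s3, s8}, s4→{s1, s8}, s5→{s8}, s7→{s2, s5, s6}, s8→∅; union {s1, s2, s3, s5, s6, s8}; ε-closure = {s1, s2, s3, s5, s6, s8, s9}.
Read 'a': s1→{s1, s3, s8}, s2→{s4}, s3→{s4}, s5→{s8}, s6→{s2, s9}, s8→∅, s9→∅; union {s1, s2, s3, s4, s8, s9}; ε-closure = {s1, s2, s3, s4, s5, s8, s9}.
Read 'b': s1→{s4, s5}, s2→∅, s3→{s4, s5}, s4→{s1, s2, s8}, s5→{s1, s9}, s8→∅, s9→{s1, s7}; now {s1, s2, s4, s5, s7, s8, s9}.
Read 'b': s1→{s4, s5}, s2→∅, s4→{s1, s2, s8}, s5→{s1, s9}, s7→{s2, s4, s6, s9}, s8→∅, s9→{s1, s7}; now {s1, s2, s4, s5, s6, s7, s8, s9}.
Read 'b': s1→{s4, s5}, s2→∅, s4→{s1, s2, s8}, s5→{s1, s9}, s6→{s2, s3}, s7→{s2, s4, s6, s9}, s8→∅, s9→{s1, s7}; now {s1, s2, s3, s4, s5, s6, s7, s8, s9}.

{s1, s2, s3, s4, s5, s6, s7, s8, s9}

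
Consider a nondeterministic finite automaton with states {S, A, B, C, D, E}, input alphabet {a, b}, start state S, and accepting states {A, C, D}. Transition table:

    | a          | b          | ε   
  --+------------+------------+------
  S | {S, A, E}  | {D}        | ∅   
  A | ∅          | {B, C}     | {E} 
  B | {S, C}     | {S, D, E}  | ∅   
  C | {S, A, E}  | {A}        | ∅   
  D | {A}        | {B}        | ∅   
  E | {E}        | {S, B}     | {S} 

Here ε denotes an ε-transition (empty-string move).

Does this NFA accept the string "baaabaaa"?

Yes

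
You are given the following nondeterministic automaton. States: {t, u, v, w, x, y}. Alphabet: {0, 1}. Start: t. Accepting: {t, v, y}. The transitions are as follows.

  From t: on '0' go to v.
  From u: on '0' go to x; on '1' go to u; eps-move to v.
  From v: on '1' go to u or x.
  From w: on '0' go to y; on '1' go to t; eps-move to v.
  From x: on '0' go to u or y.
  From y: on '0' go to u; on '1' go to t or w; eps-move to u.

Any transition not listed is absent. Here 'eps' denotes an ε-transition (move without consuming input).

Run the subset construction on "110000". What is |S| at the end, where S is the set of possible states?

Start in {t}.
Read '1': t→∅; now ∅.
The set is empty and remains empty for the remaining 5 symbols.
That set has 0 states.

0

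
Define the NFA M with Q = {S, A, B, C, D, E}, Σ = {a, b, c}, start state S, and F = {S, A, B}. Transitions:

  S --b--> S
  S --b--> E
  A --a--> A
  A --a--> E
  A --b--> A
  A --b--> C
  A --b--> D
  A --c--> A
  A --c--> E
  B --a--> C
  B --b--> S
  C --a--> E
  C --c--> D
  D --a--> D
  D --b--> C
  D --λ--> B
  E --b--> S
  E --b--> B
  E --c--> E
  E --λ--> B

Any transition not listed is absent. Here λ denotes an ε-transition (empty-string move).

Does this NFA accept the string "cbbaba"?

Start in {S}.
Read 'c': {S} → ∅.
The set is empty and remains empty for the remaining 5 symbols.
The final set ∅ contains no accepting state.

No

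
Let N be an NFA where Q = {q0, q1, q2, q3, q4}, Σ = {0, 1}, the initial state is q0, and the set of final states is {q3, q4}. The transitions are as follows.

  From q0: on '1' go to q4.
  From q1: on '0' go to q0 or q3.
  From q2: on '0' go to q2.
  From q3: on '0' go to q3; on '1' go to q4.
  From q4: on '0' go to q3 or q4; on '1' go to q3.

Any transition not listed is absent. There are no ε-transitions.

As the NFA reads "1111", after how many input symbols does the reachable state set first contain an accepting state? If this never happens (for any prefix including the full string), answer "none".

1

Start in {q0}.
Read '1': q0→{q4}; now {q4}.
None of the earlier sets intersect F, but {q4} does.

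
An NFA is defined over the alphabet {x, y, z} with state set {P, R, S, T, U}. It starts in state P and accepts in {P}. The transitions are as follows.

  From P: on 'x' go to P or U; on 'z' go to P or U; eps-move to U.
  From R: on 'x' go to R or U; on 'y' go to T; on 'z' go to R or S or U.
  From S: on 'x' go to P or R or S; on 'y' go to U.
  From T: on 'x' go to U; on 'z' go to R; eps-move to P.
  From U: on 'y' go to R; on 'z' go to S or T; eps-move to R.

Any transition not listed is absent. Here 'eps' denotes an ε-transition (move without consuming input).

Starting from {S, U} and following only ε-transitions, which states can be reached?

Begin with {S, U}.
ε-move U → R; add R.

{R, S, U}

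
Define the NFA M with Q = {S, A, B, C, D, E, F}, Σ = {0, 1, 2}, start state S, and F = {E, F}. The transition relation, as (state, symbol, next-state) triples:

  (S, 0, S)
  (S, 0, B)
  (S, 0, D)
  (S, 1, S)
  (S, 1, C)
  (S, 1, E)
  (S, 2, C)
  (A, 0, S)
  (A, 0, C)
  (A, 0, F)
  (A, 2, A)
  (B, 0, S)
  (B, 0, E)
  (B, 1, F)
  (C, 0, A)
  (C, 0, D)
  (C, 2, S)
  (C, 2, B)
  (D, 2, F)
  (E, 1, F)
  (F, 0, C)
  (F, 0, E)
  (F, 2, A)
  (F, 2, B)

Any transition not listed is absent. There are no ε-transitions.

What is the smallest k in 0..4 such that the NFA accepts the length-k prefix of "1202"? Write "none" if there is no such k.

Start in {S}.
Read '1': {S} → {S, C, E}.
None of the earlier sets intersect F, but {S, C, E} does.

1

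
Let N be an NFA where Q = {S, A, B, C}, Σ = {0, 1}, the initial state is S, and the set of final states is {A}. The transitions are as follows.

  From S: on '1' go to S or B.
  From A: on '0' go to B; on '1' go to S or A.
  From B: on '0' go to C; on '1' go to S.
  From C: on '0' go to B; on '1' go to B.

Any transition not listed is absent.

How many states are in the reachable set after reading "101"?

1

Start in {S}.
Read '1': {S} → {S, B}.
Read '0': {S, B} → {C}.
Read '1': {C} → {B}.
That set has 1 state.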